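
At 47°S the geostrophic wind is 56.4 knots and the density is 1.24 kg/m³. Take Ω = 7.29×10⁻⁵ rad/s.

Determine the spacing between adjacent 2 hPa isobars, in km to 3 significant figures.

Coriolis parameter at 47°S:
f = 2Ω sin φ = 2 × 7.29×10⁻⁵ × sin 47° = 1.07×10⁻⁴ s⁻¹
Wind speed in SI: 56.4 knots = 29.0 m/s
Geostrophic balance rearranged: |∂P/∂n| = f ρ V_g
|∂P/∂n| = 1.07×10⁻⁴ × 1.24 × 29.0 = 3.84×10⁻³ Pa/m
Isobar spacing: Δn = ΔP/|∂P/∂n| = 200 Pa / 3.84×10⁻³ Pa/m = 52132 m ≈ 52.1 km

52.1 km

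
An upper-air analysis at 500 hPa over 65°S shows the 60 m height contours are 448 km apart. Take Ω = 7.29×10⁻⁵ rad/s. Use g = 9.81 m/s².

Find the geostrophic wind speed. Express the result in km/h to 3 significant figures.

Coriolis parameter at 65°S:
f = 2Ω sin φ = 2 × 7.29×10⁻⁵ × sin 65° = 1.32×10⁻⁴ s⁻¹
Height gradient: |∂Z/∂n| = 60 m / 448000 m = 1.34×10⁻⁴
On a pressure surface, geostrophic balance gives V_g = (g/f)|∂Z/∂n|:
V_g = 9.81 × 1.34×10⁻⁴ / 1.32×10⁻⁴ = 9.94 m/s
Converting: 9.94 m/s × 3.6 = 35.8 km/h

35.8 km/h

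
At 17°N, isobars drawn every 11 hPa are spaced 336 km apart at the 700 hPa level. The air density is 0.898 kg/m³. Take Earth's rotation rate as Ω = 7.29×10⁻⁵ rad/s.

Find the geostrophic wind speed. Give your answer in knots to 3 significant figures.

166 knots

Coriolis parameter at 17°N:
f = 2Ω sin φ = 2 × 7.29×10⁻⁵ × sin 17° = 4.26×10⁻⁵ s⁻¹
Pressure gradient: |∂P/∂n| = 1100 Pa / 336000 m = 3.27×10⁻³ Pa/m
Geostrophic balance (pressure-gradient force = Coriolis force):
V_g = (1/(fρ)) |∂P/∂n| = 3.27×10⁻³ / (4.26×10⁻⁵ × 0.898) = 85.5 m/s
Converting: 85.5 m/s × 1.944 = 166 knots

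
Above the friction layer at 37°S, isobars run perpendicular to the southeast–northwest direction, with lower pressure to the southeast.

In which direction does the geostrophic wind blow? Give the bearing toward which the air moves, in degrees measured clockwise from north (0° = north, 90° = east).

The pressure-gradient force points toward the southeast (bearing 135°).
Geostrophic balance: in the Southern Hemisphere the Coriolis force deflects motion to the left, so the geostrophic wind blows 90° to the left of the pressure-gradient force (low pressure on the right).
Rotating 135° by 90° counterclockwise gives 045° — the wind blows toward the northeast.

045°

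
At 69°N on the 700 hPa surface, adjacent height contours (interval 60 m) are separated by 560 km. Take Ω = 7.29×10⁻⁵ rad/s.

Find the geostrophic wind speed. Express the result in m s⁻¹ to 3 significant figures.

7.72 m s⁻¹

Coriolis parameter at 69°N:
f = 2Ω sin φ = 2 × 7.29×10⁻⁵ × sin 69° = 1.36×10⁻⁴ s⁻¹
Height gradient: |∂Z/∂n| = 60 m / 560000 m = 1.07×10⁻⁴
On a pressure surface, geostrophic balance gives V_g = (g/f)|∂Z/∂n|:
V_g = 9.81 × 1.07×10⁻⁴ / 1.36×10⁻⁴ = 7.72 m/s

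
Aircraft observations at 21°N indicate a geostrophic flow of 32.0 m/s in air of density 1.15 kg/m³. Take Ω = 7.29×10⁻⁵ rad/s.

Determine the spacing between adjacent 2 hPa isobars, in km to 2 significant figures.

100 km

Coriolis parameter at 21°N:
f = 2Ω sin φ = 2 × 7.29×10⁻⁵ × sin 21° = 5.23×10⁻⁵ s⁻¹
Geostrophic balance rearranged: |∂P/∂n| = f ρ V_g
|∂P/∂n| = 5.23×10⁻⁵ × 1.15 × 32.0 = 1.92×10⁻³ Pa/m
Isobar spacing: Δn = ΔP/|∂P/∂n| = 200 Pa / 1.92×10⁻³ Pa/m = 104015 m ≈ 100 km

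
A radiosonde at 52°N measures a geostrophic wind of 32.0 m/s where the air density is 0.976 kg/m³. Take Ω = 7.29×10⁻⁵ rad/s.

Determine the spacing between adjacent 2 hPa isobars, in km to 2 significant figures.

56 km

Coriolis parameter at 52°N:
f = 2Ω sin φ = 2 × 7.29×10⁻⁵ × sin 52° = 1.15×10⁻⁴ s⁻¹
Geostrophic balance rearranged: |∂P/∂n| = f ρ V_g
|∂P/∂n| = 1.15×10⁻⁴ × 0.976 × 32.0 = 3.59×10⁻³ Pa/m
Isobar spacing: Δn = ΔP/|∂P/∂n| = 200 Pa / 3.59×10⁻³ Pa/m = 55737 m ≈ 56 km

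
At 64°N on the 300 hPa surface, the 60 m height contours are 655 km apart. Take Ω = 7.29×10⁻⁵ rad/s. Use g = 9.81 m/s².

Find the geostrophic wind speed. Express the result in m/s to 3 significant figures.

6.86 m/s

Coriolis parameter at 64°N:
f = 2Ω sin φ = 2 × 7.29×10⁻⁵ × sin 64° = 1.31×10⁻⁴ s⁻¹
Height gradient: |∂Z/∂n| = 60 m / 655000 m = 9.16×10⁻⁵
On a pressure surface, geostrophic balance gives V_g = (g/f)|∂Z/∂n|:
V_g = 9.81 × 9.16×10⁻⁵ / 1.31×10⁻⁴ = 6.86 m/s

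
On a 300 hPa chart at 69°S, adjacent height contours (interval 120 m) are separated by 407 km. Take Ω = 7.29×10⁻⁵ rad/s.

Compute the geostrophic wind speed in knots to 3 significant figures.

41.3 knots

Coriolis parameter at 69°S:
f = 2Ω sin φ = 2 × 7.29×10⁻⁵ × sin 69° = 1.36×10⁻⁴ s⁻¹
Height gradient: |∂Z/∂n| = 120 m / 407000 m = 2.95×10⁻⁴
On a pressure surface, geostrophic balance gives V_g = (g/f)|∂Z/∂n|:
V_g = 9.81 × 2.95×10⁻⁴ / 1.36×10⁻⁴ = 21.2 m/s
Converting: 21.2 m/s × 1.944 = 41.3 knots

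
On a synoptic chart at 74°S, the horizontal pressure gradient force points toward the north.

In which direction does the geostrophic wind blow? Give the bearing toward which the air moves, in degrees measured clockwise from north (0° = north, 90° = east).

270°

The pressure-gradient force points toward the north (bearing 000°).
Geostrophic balance: in the Southern Hemisphere the Coriolis force deflects motion to the left, so the geostrophic wind blows 90° to the left of the pressure-gradient force (low pressure on the right).
Rotating 000° by 90° counterclockwise gives 270° — the wind blows toward the west.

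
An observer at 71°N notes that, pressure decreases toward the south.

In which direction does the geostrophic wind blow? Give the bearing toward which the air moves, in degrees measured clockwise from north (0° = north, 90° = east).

270°

The pressure-gradient force points toward the south (bearing 180°).
Geostrophic balance: in the Northern Hemisphere the Coriolis force deflects motion to the right, so the geostrophic wind blows 90° to the right of the pressure-gradient force (low pressure on the left).
Rotating 180° by 90° clockwise gives 270° — the wind blows toward the west.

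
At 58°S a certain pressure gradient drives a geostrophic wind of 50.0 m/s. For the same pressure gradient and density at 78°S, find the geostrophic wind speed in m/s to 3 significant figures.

43.3 m/s

With the same pressure gradient and density, V_g ∝ 1/f ∝ 1/sin φ.
V₂ = V₁ · sin φ₁ / sin φ₂ = 50.0 × sin 58° / sin 78°
V₂ = 50.0 × 0.8480/0.9781 = 43.3 m/s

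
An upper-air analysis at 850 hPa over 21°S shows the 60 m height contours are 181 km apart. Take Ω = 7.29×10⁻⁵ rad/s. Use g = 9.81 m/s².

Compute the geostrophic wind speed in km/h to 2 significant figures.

Coriolis parameter at 21°S:
f = 2Ω sin φ = 2 × 7.29×10⁻⁵ × sin 21° = 5.23×10⁻⁵ s⁻¹
Height gradient: |∂Z/∂n| = 60 m / 181000 m = 3.31×10⁻⁴
On a pressure surface, geostrophic balance gives V_g = (g/f)|∂Z/∂n|:
V_g = 9.81 × 3.31×10⁻⁴ / 5.23×10⁻⁵ = 62.2 m/s
Converting: 62.2 m/s × 3.6 = 220 km/h

220 km/h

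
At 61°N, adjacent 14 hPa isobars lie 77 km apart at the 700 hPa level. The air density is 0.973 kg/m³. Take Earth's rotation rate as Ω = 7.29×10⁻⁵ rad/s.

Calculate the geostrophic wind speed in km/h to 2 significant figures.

Coriolis parameter at 61°N:
f = 2Ω sin φ = 2 × 7.29×10⁻⁵ × sin 61° = 1.28×10⁻⁴ s⁻¹
Pressure gradient: |∂P/∂n| = 1400 Pa / 77000 m = 1.82×10⁻² Pa/m
Geostrophic balance (pressure-gradient force = Coriolis force):
V_g = (1/(fρ)) |∂P/∂n| = 1.82×10⁻² / (1.28×10⁻⁴ × 0.973) = 147 m/s
Converting: 147 m/s × 3.6 = 530 km/h

530 km/h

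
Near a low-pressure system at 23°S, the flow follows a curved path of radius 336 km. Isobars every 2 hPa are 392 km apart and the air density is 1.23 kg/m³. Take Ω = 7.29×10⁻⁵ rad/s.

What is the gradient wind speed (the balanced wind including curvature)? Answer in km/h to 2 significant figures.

Coriolis parameter at 23°S:
f = 2Ω sin φ = 2 × 7.29×10⁻⁵ × sin 23° = 5.70×10⁻⁵ s⁻¹
Pressure gradient: |∂P/∂n| = 200 Pa / 392000 m = 5.10×10⁻⁴ Pa/m
Geostrophic speed: V_g = |∂P/∂n|/(fρ) = 5.10×10⁻⁴/(5.70×10⁻⁵ × 1.23) = 7.28 m/s
Around a low, centrifugal force acts outward with Coriolis, so pressure-gradient force balances both:
(1/ρ)|∂P/∂n| = fV + V²/R  →  V² + fR·V − fR·V_g = 0
With fR = 5.70×10⁻⁵ × 336×10³ m = 19.1 m/s:
V = [−fR + √((fR)² + 4 fR V_g)]/2 = [−19.1 + √(19.1² + 4×19.1×7.28)]/2 = 5.63 m/s
Subgeostrophic (V < V_g = 7.28 m/s), as expected around a low.
Converting: 5.63 m/s × 3.6 = 20 km/h

20 km/h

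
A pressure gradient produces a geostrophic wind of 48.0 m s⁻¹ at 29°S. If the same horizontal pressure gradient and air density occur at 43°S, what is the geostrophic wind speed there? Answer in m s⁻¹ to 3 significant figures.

With the same pressure gradient and density, V_g ∝ 1/f ∝ 1/sin φ.
V₂ = V₁ · sin φ₁ / sin φ₂ = 48.0 × sin 29° / sin 43°
V₂ = 48.0 × 0.4848/0.6820 = 34.1 m s⁻¹

34.1 m s⁻¹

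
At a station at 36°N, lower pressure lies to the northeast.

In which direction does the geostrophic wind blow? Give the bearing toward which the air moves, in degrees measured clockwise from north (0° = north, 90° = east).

The pressure-gradient force points toward the northeast (bearing 045°).
Geostrophic balance: in the Northern Hemisphere the Coriolis force deflects motion to the right, so the geostrophic wind blows 90° to the right of the pressure-gradient force (low pressure on the left).
Rotating 045° by 90° clockwise gives 135° — the wind blows toward the southeast.

135°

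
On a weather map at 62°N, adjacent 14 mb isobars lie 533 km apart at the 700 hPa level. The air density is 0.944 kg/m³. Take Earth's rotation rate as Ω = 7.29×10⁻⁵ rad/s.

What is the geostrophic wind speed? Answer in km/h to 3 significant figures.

77.8 km/h

Coriolis parameter at 62°N:
f = 2Ω sin φ = 2 × 7.29×10⁻⁵ × sin 62° = 1.29×10⁻⁴ s⁻¹
Pressure gradient: |∂P/∂n| = 1400 Pa / 533000 m = 2.63×10⁻³ Pa/m
Geostrophic balance (pressure-gradient force = Coriolis force):
V_g = (1/(fρ)) |∂P/∂n| = 2.63×10⁻³ / (1.29×10⁻⁴ × 0.944) = 21.6 m/s
Converting: 21.6 m/s × 3.6 = 77.8 km/h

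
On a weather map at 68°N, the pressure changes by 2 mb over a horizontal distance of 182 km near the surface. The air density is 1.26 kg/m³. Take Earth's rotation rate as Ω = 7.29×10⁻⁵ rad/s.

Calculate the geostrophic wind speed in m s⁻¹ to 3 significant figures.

6.45 m s⁻¹

Coriolis parameter at 68°N:
f = 2Ω sin φ = 2 × 7.29×10⁻⁵ × sin 68° = 1.35×10⁻⁴ s⁻¹
Pressure gradient: |∂P/∂n| = 200 Pa / 182000 m = 1.10×10⁻³ Pa/m
Geostrophic balance (pressure-gradient force = Coriolis force):
V_g = (1/(fρ)) |∂P/∂n| = 1.10×10⁻³ / (1.35×10⁻⁴ × 1.26) = 6.45 m/s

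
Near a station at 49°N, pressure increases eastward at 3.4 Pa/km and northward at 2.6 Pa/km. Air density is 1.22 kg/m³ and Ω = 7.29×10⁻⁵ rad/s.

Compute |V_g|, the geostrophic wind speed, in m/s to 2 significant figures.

32 m/s

Coriolis parameter at 49°N:
f = 2Ω sin φ = 2 × 7.29×10⁻⁵ × sin 49° = 1.10×10⁻⁴ s⁻¹
Component geostrophic relations (x east, y north):
u_g = −(1/(fρ)) ∂P/∂y,  v_g = (1/(fρ)) ∂P/∂x
u_g = −(2.6×10⁻³)/(1.10×10⁻⁴ × 1.22) = −19.4 m/s;  v_g = (3.4×10⁻³)/(1.10×10⁻⁴ × 1.22) = 25.3 m/s
|V_g| = √(u_g² + v_g²) = 31.9 m/s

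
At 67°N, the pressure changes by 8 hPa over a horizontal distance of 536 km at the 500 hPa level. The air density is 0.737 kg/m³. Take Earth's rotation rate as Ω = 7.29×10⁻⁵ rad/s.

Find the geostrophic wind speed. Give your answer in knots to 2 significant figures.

Coriolis parameter at 67°N:
f = 2Ω sin φ = 2 × 7.29×10⁻⁵ × sin 67° = 1.34×10⁻⁴ s⁻¹
Pressure gradient: |∂P/∂n| = 800 Pa / 536000 m = 1.49×10⁻³ Pa/m
Geostrophic balance (pressure-gradient force = Coriolis force):
V_g = (1/(fρ)) |∂P/∂n| = 1.49×10⁻³ / (1.34×10⁻⁴ × 0.737) = 15.1 m/s
Converting: 15.1 m/s × 1.944 = 29 knots

29 knots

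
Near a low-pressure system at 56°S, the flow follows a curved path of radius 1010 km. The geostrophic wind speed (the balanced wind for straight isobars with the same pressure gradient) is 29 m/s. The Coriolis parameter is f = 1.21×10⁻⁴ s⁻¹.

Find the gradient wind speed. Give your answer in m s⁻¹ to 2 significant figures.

24 m s⁻¹

Around a low, centrifugal force acts outward with Coriolis, so pressure-gradient force balances both:
(1/ρ)|∂P/∂n| = fV + V²/R  →  V² + fR·V − fR·V_g = 0
With fR = 1.21×10⁻⁴ × 1010×10³ m = 122 m/s:
V = [−fR + √((fR)² + 4 fR V_g)]/2 = [−122 + √(122² + 4×122×29)]/2 = 24.2 m/s
Subgeostrophic (V < V_g = 29 m/s), as expected around a low.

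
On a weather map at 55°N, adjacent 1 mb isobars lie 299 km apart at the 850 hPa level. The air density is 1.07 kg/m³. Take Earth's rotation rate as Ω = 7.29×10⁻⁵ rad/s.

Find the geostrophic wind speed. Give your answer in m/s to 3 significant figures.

Coriolis parameter at 55°N:
f = 2Ω sin φ = 2 × 7.29×10⁻⁵ × sin 55° = 1.19×10⁻⁴ s⁻¹
Pressure gradient: |∂P/∂n| = 100 Pa / 299000 m = 3.34×10⁻⁴ Pa/m
Geostrophic balance (pressure-gradient force = Coriolis force):
V_g = (1/(fρ)) |∂P/∂n| = 3.34×10⁻⁴ / (1.19×10⁻⁴ × 1.07) = 2.62 m/s

2.62 m/s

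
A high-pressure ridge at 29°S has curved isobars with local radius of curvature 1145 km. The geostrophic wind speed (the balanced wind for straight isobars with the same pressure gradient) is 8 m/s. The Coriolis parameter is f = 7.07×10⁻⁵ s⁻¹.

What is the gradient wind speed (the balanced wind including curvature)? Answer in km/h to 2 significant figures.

32 km/h

Around a high, pressure-gradient force acts outward with centrifugal, so Coriolis balances both:
fV = (1/ρ)|∂P/∂n| + V²/R  →  V² − fR·V + fR·V_g = 0
With fR = 7.07×10⁻⁵ × 1145×10³ m = 81.0 m/s:
V = [fR − √((fR)² − 4 fR V_g)]/2 = [81.0 − √(81.0² − 4×81.0×8)]/2 = 9 m/s
Supergeostrophic (V > V_g = 8 m/s), as expected around a high.
Converting: 9 m/s × 3.6 = 32 km/h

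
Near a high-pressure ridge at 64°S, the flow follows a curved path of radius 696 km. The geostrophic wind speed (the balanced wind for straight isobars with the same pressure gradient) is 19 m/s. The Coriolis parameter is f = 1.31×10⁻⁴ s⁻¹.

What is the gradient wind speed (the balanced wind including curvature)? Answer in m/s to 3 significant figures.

27.0 m/s

Around a high, pressure-gradient force acts outward with centrifugal, so Coriolis balances both:
fV = (1/ρ)|∂P/∂n| + V²/R  →  V² − fR·V + fR·V_g = 0
With fR = 1.31×10⁻⁴ × 696×10³ m = 91.2 m/s:
V = [fR − √((fR)² − 4 fR V_g)]/2 = [91.2 − √(91.2² − 4×91.2×19)]/2 = 27 m/s
Supergeostrophic (V > V_g = 19 m/s), as expected around a high.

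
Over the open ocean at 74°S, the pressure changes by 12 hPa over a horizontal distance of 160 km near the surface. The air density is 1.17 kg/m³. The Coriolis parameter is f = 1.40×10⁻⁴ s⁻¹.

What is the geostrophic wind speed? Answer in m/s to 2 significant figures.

46 m/s

Pressure gradient: |∂P/∂n| = 1200 Pa / 160000 m = 7.50×10⁻³ Pa/m
Geostrophic balance (pressure-gradient force = Coriolis force):
V_g = (1/(fρ)) |∂P/∂n| = 7.50×10⁻³ / (1.40×10⁻⁴ × 1.17) = 45.8 m/s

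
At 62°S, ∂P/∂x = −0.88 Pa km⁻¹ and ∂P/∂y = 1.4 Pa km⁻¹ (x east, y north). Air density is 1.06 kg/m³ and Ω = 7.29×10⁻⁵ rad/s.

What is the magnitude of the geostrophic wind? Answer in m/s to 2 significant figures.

Coriolis parameter at 62°S:
f = 2Ω sin φ = 2 × 7.29×10⁻⁵ × sin 62° = 1.29×10⁻⁴ s⁻¹
In the Southern Hemisphere f is negative: f = −1.29×10⁻⁴ s⁻¹.
Component geostrophic relations (x east, y north):
u_g = −(1/(fρ)) ∂P/∂y,  v_g = (1/(fρ)) ∂P/∂x
u_g = −(1.4×10⁻³)/(−1.29×10⁻⁴ × 1.06) = 10.3 m/s;  v_g = (−0.88×10⁻³)/(−1.29×10⁻⁴ × 1.06) = 6.45 m/s
|V_g| = √(u_g² + v_g²) = 12.1 m/s

12 m/s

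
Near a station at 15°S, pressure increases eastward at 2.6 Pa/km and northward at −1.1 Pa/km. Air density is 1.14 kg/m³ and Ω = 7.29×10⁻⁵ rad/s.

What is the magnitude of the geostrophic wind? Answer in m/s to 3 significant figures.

Coriolis parameter at 15°S:
f = 2Ω sin φ = 2 × 7.29×10⁻⁵ × sin 15° = 3.77×10⁻⁵ s⁻¹
In the Southern Hemisphere f is negative: f = −3.77×10⁻⁵ s⁻¹.
Component geostrophic relations (x east, y north):
u_g = −(1/(fρ)) ∂P/∂y,  v_g = (1/(fρ)) ∂P/∂x
u_g = −(−1.1×10⁻³)/(−3.77×10⁻⁵ × 1.14) = −25.6 m/s;  v_g = (2.6×10⁻³)/(−3.77×10⁻⁵ × 1.14) = −60.4 m/s
|V_g| = √(u_g² + v_g²) = 65.6 m/s

65.6 m/s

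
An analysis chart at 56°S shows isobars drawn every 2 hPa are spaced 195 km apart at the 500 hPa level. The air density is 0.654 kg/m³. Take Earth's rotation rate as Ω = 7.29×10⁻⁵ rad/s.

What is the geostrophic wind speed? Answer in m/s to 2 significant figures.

Coriolis parameter at 56°S:
f = 2Ω sin φ = 2 × 7.29×10⁻⁵ × sin 56° = 1.21×10⁻⁴ s⁻¹
Pressure gradient: |∂P/∂n| = 200 Pa / 195000 m = 1.03×10⁻³ Pa/m
Geostrophic balance (pressure-gradient force = Coriolis force):
V_g = (1/(fρ)) |∂P/∂n| = 1.03×10⁻³ / (1.21×10⁻⁴ × 0.654) = 13.0 m/s

13 m/s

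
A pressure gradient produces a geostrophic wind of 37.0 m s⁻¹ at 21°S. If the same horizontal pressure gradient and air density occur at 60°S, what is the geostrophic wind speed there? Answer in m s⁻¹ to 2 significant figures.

With the same pressure gradient and density, V_g ∝ 1/f ∝ 1/sin φ.
V₂ = V₁ · sin φ₁ / sin φ₂ = 37.0 × sin 21° / sin 60°
V₂ = 37.0 × 0.3584/0.8660 = 15 m s⁻¹

15 m s⁻¹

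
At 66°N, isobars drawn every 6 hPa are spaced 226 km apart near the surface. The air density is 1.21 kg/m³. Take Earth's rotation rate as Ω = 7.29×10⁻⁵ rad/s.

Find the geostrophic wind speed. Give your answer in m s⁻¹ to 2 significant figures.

Coriolis parameter at 66°N:
f = 2Ω sin φ = 2 × 7.29×10⁻⁵ × sin 66° = 1.33×10⁻⁴ s⁻¹
Pressure gradient: |∂P/∂n| = 600 Pa / 226000 m = 2.65×10⁻³ Pa/m
Geostrophic balance (pressure-gradient force = Coriolis force):
V_g = (1/(fρ)) |∂P/∂n| = 2.65×10⁻³ / (1.33×10⁻⁴ × 1.21) = 16.5 m/s

16 m s⁻¹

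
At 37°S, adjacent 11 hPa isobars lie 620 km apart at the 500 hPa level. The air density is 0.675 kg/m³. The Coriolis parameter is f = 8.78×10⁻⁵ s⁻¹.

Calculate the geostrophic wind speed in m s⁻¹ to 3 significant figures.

Pressure gradient: |∂P/∂n| = 1100 Pa / 620000 m = 1.77×10⁻³ Pa/m
Geostrophic balance (pressure-gradient force = Coriolis force):
V_g = (1/(fρ)) |∂P/∂n| = 1.77×10⁻³ / (8.78×10⁻⁵ × 0.675) = 29.9 m/s

29.9 m s⁻¹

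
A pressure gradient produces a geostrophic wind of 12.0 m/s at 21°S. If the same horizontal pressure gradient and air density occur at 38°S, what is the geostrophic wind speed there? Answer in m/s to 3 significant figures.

With the same pressure gradient and density, V_g ∝ 1/f ∝ 1/sin φ.
V₂ = V₁ · sin φ₁ / sin φ₂ = 12.0 × sin 21° / sin 38°
V₂ = 12.0 × 0.3584/0.6157 = 6.99 m/s

6.99 m/s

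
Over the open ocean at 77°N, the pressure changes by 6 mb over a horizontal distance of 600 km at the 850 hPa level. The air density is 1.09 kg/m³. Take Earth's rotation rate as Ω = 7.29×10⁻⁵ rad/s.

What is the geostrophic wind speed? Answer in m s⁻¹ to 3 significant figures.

Coriolis parameter at 77°N:
f = 2Ω sin φ = 2 × 7.29×10⁻⁵ × sin 77° = 1.42×10⁻⁴ s⁻¹
Pressure gradient: |∂P/∂n| = 600 Pa / 600000 m = 1.00×10⁻³ Pa/m
Geostrophic balance (pressure-gradient force = Coriolis force):
V_g = (1/(fρ)) |∂P/∂n| = 1.00×10⁻³ / (1.42×10⁻⁴ × 1.09) = 6.46 m/s

6.46 m s⁻¹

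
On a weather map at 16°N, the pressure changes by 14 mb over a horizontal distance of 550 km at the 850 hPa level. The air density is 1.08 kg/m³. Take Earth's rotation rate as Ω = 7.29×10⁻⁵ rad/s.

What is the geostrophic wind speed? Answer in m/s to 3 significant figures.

Coriolis parameter at 16°N:
f = 2Ω sin φ = 2 × 7.29×10⁻⁵ × sin 16° = 4.02×10⁻⁵ s⁻¹
Pressure gradient: |∂P/∂n| = 1400 Pa / 550000 m = 2.55×10⁻³ Pa/m
Geostrophic balance (pressure-gradient force = Coriolis force):
V_g = (1/(fρ)) |∂P/∂n| = 2.55×10⁻³ / (4.02×10⁻⁵ × 1.08) = 58.6 m/s

58.6 m/s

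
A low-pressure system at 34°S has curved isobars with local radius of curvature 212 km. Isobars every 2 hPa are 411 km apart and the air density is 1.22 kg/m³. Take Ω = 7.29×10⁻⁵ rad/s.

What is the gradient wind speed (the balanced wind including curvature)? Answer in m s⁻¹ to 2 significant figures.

4.0 m s⁻¹

Coriolis parameter at 34°S:
f = 2Ω sin φ = 2 × 7.29×10⁻⁵ × sin 34° = 8.15×10⁻⁵ s⁻¹
Pressure gradient: |∂P/∂n| = 200 Pa / 411000 m = 4.87×10⁻⁴ Pa/m
Geostrophic speed: V_g = |∂P/∂n|/(fρ) = 4.87×10⁻⁴/(8.15×10⁻⁵ × 1.22) = 4.89 m/s
Around a low, centrifugal force acts outward with Coriolis, so pressure-gradient force balances both:
(1/ρ)|∂P/∂n| = fV + V²/R  →  V² + fR·V − fR·V_g = 0
With fR = 8.15×10⁻⁵ × 212×10³ m = 17.3 m/s:
V = [−fR + √((fR)² + 4 fR V_g)]/2 = [−17.3 + √(17.3² + 4×17.3×4.89)]/2 = 3.98 m/s
Subgeostrophic (V < V_g = 4.89 m/s), as expected around a low.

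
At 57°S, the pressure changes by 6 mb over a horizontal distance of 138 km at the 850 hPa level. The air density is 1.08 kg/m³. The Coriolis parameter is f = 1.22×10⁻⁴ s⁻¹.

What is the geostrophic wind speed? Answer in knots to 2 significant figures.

64 knots

Pressure gradient: |∂P/∂n| = 600 Pa / 138000 m = 4.35×10⁻³ Pa/m
Geostrophic balance (pressure-gradient force = Coriolis force):
V_g = (1/(fρ)) |∂P/∂n| = 4.35×10⁻³ / (1.22×10⁻⁴ × 1.08) = 33.0 m/s
Converting: 33.0 m/s × 1.944 = 64 knots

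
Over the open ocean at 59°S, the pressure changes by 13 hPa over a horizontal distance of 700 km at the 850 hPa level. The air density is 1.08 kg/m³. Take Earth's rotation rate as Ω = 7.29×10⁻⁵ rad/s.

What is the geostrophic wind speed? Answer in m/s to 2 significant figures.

Coriolis parameter at 59°S:
f = 2Ω sin φ = 2 × 7.29×10⁻⁵ × sin 59° = 1.25×10⁻⁴ s⁻¹
Pressure gradient: |∂P/∂n| = 1300 Pa / 700000 m = 1.86×10⁻³ Pa/m
Geostrophic balance (pressure-gradient force = Coriolis force):
V_g = (1/(fρ)) |∂P/∂n| = 1.86×10⁻³ / (1.25×10⁻⁴ × 1.08) = 13.8 m/s

14 m/s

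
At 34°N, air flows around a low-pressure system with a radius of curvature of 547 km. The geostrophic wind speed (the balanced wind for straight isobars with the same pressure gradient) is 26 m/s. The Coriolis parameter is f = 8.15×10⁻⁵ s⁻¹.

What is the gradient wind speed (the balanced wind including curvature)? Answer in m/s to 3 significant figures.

18.4 m/s

Around a low, centrifugal force acts outward with Coriolis, so pressure-gradient force balances both:
(1/ρ)|∂P/∂n| = fV + V²/R  →  V² + fR·V − fR·V_g = 0
With fR = 8.15×10⁻⁵ × 547×10³ m = 44.6 m/s:
V = [−fR + √((fR)² + 4 fR V_g)]/2 = [−44.6 + √(44.6² + 4×44.6×26)]/2 = 18.4 m/s
Subgeostrophic (V < V_g = 26 m/s), as expected around a low.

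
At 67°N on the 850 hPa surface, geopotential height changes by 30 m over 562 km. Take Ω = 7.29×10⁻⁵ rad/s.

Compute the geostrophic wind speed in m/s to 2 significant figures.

3.9 m/s

Coriolis parameter at 67°N:
f = 2Ω sin φ = 2 × 7.29×10⁻⁵ × sin 67° = 1.34×10⁻⁴ s⁻¹
Height gradient: |∂Z/∂n| = 30 m / 562000 m = 5.34×10⁻⁵
On a pressure surface, geostrophic balance gives V_g = (g/f)|∂Z/∂n|:
V_g = 9.81 × 5.34×10⁻⁵ / 1.34×10⁻⁴ = 3.90 m/s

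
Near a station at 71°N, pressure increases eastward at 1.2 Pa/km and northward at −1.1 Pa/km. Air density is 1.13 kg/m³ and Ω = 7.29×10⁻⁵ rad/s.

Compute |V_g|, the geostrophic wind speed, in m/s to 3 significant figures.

10.5 m/s

Coriolis parameter at 71°N:
f = 2Ω sin φ = 2 × 7.29×10⁻⁵ × sin 71° = 1.38×10⁻⁴ s⁻¹
Component geostrophic relations (x east, y north):
u_g = −(1/(fρ)) ∂P/∂y,  v_g = (1/(fρ)) ∂P/∂x
u_g = −(−1.1×10⁻³)/(1.38×10⁻⁴ × 1.13) = 7.06 m/s;  v_g = (1.2×10⁻³)/(1.38×10⁻⁴ × 1.13) = 7.70 m/s
|V_g| = √(u_g² + v_g²) = 10.5 m/s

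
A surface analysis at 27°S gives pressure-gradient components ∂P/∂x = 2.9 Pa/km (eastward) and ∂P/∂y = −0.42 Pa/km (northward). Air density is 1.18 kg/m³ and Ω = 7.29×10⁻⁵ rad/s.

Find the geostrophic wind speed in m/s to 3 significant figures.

Coriolis parameter at 27°S:
f = 2Ω sin φ = 2 × 7.29×10⁻⁵ × sin 27° = 6.62×10⁻⁵ s⁻¹
In the Southern Hemisphere f is negative: f = −6.62×10⁻⁵ s⁻¹.
Component geostrophic relations (x east, y north):
u_g = −(1/(fρ)) ∂P/∂y,  v_g = (1/(fρ)) ∂P/∂x
u_g = −(−0.42×10⁻³)/(−6.62×10⁻⁵ × 1.18) = −5.38 m/s;  v_g = (2.9×10⁻³)/(−6.62×10⁻⁵ × 1.18) = −37.1 m/s
|V_g| = √(u_g² + v_g²) = 37.5 m/s

37.5 m/s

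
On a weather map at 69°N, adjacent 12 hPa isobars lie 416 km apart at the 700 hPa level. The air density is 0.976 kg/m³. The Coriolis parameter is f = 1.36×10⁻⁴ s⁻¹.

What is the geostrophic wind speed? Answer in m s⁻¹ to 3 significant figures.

21.7 m s⁻¹

Pressure gradient: |∂P/∂n| = 1200 Pa / 416000 m = 2.88×10⁻³ Pa/m
Geostrophic balance (pressure-gradient force = Coriolis force):
V_g = (1/(fρ)) |∂P/∂n| = 2.88×10⁻³ / (1.36×10⁻⁴ × 0.976) = 21.7 m/s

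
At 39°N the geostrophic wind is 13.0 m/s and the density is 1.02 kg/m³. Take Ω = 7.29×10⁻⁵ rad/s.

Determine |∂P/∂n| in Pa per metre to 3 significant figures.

Coriolis parameter at 39°N:
f = 2Ω sin φ = 2 × 7.29×10⁻⁵ × sin 39° = 9.18×10⁻⁵ s⁻¹
Geostrophic balance rearranged: |∂P/∂n| = f ρ V_g
|∂P/∂n| = 9.18×10⁻⁵ × 1.02 × 13.0 = 1.22×10⁻³ Pa/m

1.22×10⁻³ Pa/m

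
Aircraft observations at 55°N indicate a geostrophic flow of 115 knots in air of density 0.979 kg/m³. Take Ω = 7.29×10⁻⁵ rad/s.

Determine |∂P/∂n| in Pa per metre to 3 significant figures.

6.92×10⁻³ Pa/m

Coriolis parameter at 55°N:
f = 2Ω sin φ = 2 × 7.29×10⁻⁵ × sin 55° = 1.19×10⁻⁴ s⁻¹
Wind speed in SI: 115 knots = 59.2 m/s
Geostrophic balance rearranged: |∂P/∂n| = f ρ V_g
|∂P/∂n| = 1.19×10⁻⁴ × 0.979 × 59.2 = 6.92×10⁻³ Pa/m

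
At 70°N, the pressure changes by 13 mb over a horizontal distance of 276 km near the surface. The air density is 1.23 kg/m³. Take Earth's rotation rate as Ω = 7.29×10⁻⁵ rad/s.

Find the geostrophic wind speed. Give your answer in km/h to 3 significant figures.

101 km/h

Coriolis parameter at 70°N:
f = 2Ω sin φ = 2 × 7.29×10⁻⁵ × sin 70° = 1.37×10⁻⁴ s⁻¹
Pressure gradient: |∂P/∂n| = 1300 Pa / 276000 m = 4.71×10⁻³ Pa/m
Geostrophic balance (pressure-gradient force = Coriolis force):
V_g = (1/(fρ)) |∂P/∂n| = 4.71×10⁻³ / (1.37×10⁻⁴ × 1.23) = 28.0 m/s
Converting: 28.0 m/s × 3.6 = 101 km/h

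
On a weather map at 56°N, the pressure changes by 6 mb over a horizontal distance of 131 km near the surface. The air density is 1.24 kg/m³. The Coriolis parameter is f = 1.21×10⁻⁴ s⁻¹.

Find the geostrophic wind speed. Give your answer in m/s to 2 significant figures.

31 m/s

Pressure gradient: |∂P/∂n| = 600 Pa / 131000 m = 4.58×10⁻³ Pa/m
Geostrophic balance (pressure-gradient force = Coriolis force):
V_g = (1/(fρ)) |∂P/∂n| = 4.58×10⁻³ / (1.21×10⁻⁴ × 1.24) = 30.5 m/s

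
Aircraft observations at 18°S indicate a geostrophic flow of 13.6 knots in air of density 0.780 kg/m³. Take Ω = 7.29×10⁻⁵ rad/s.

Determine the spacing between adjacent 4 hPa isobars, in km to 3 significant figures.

1630 km

Coriolis parameter at 18°S:
f = 2Ω sin φ = 2 × 7.29×10⁻⁵ × sin 18° = 4.51×10⁻⁵ s⁻¹
Wind speed in SI: 13.6 knots = 7.00 m/s
Geostrophic balance rearranged: |∂P/∂n| = f ρ V_g
|∂P/∂n| = 4.51×10⁻⁵ × 0.780 × 7.00 = 2.46×10⁻⁴ Pa/m
Isobar spacing: Δn = ΔP/|∂P/∂n| = 400 Pa / 2.46×10⁻⁴ Pa/m = 1626854 m ≈ 1630 km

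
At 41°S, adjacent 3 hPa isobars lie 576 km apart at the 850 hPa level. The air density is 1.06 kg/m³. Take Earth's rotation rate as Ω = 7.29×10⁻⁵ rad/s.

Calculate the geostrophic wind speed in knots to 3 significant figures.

Coriolis parameter at 41°S:
f = 2Ω sin φ = 2 × 7.29×10⁻⁵ × sin 41° = 9.57×10⁻⁵ s⁻¹
Pressure gradient: |∂P/∂n| = 300 Pa / 576000 m = 5.21×10⁻⁴ Pa/m
Geostrophic balance (pressure-gradient force = Coriolis force):
V_g = (1/(fρ)) |∂P/∂n| = 5.21×10⁻⁴ / (9.57×10⁻⁵ × 1.06) = 5.14 m/s
Converting: 5.14 m/s × 1.944 = 9.99 knots

9.99 knots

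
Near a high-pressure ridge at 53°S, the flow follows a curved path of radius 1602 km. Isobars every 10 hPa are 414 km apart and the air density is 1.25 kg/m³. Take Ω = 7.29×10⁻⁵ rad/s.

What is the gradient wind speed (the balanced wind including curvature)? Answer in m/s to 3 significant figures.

18.4 m/s

Coriolis parameter at 53°S:
f = 2Ω sin φ = 2 × 7.29×10⁻⁵ × sin 53° = 1.16×10⁻⁴ s⁻¹
Pressure gradient: |∂P/∂n| = 1000 Pa / 414000 m = 2.42×10⁻³ Pa/m
Geostrophic speed: V_g = |∂P/∂n|/(fρ) = 2.42×10⁻³/(1.16×10⁻⁴ × 1.25) = 16.6 m/s
Around a high, pressure-gradient force acts outward with centrifugal, so Coriolis balances both:
fV = (1/ρ)|∂P/∂n| + V²/R  →  V² − fR·V + fR·V_g = 0
With fR = 1.16×10⁻⁴ × 1602×10³ m = 187 m/s:
V = [fR − √((fR)² − 4 fR V_g)]/2 = [187 − √(187² − 4×187×16.6)]/2 = 18.4 m/s
Supergeostrophic (V > V_g = 16.6 m/s), as expected around a high.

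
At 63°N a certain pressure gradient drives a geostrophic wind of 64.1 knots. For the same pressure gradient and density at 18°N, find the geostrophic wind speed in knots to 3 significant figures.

With the same pressure gradient and density, V_g ∝ 1/f ∝ 1/sin φ.
V₂ = V₁ · sin φ₁ / sin φ₂ = 64.1 × sin 63° / sin 18°
V₂ = 64.1 × 0.8910/0.3090 = 185 knots

185 knots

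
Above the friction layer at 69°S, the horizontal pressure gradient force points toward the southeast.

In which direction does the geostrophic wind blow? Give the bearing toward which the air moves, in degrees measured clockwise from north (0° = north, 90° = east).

The pressure-gradient force points toward the southeast (bearing 135°).
Geostrophic balance: in the Southern Hemisphere the Coriolis force deflects motion to the left, so the geostrophic wind blows 90° to the left of the pressure-gradient force (low pressure on the right).
Rotating 135° by 90° counterclockwise gives 045° — the wind blows toward the northeast.

045°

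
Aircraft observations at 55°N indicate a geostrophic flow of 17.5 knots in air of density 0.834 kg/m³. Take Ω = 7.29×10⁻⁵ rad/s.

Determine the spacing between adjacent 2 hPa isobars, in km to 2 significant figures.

220 km

Coriolis parameter at 55°N:
f = 2Ω sin φ = 2 × 7.29×10⁻⁵ × sin 55° = 1.19×10⁻⁴ s⁻¹
Wind speed in SI: 17.5 knots = 9.00 m/s
Geostrophic balance rearranged: |∂P/∂n| = f ρ V_g
|∂P/∂n| = 1.19×10⁻⁴ × 0.834 × 9.00 = 8.97×10⁻⁴ Pa/m
Isobar spacing: Δn = ΔP/|∂P/∂n| = 200 Pa / 8.97×10⁻⁴ Pa/m = 223031 m ≈ 220 km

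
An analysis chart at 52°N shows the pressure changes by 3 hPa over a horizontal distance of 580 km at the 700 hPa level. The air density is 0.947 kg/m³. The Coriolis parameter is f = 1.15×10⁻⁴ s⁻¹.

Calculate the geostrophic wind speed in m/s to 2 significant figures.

Pressure gradient: |∂P/∂n| = 300 Pa / 580000 m = 5.17×10⁻⁴ Pa/m
Geostrophic balance (pressure-gradient force = Coriolis force):
V_g = (1/(fρ)) |∂P/∂n| = 5.17×10⁻⁴ / (1.15×10⁻⁴ × 0.947) = 4.75 m/s

4.7 m/s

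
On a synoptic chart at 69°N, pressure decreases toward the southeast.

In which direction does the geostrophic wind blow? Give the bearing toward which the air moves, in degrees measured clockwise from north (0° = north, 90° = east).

The pressure-gradient force points toward the southeast (bearing 135°).
Geostrophic balance: in the Northern Hemisphere the Coriolis force deflects motion to the right, so the geostrophic wind blows 90° to the right of the pressure-gradient force (low pressure on the left).
Rotating 135° by 90° clockwise gives 225° — the wind blows toward the southwest.

225°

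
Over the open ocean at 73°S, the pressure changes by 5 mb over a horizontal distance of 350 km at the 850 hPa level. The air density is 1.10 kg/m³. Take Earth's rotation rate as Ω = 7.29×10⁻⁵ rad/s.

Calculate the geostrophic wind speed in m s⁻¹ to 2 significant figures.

9.3 m s⁻¹

Coriolis parameter at 73°S:
f = 2Ω sin φ = 2 × 7.29×10⁻⁵ × sin 73° = 1.39×10⁻⁴ s⁻¹
Pressure gradient: |∂P/∂n| = 500 Pa / 350000 m = 1.43×10⁻³ Pa/m
Geostrophic balance (pressure-gradient force = Coriolis force):
V_g = (1/(fρ)) |∂P/∂n| = 1.43×10⁻³ / (1.39×10⁻⁴ × 1.10) = 9.31 m/s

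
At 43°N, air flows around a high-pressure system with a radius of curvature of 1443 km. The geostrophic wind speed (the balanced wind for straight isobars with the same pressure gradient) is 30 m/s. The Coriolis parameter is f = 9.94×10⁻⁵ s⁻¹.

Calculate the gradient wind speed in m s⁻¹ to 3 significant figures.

42.7 m s⁻¹

Around a high, pressure-gradient force acts outward with centrifugal, so Coriolis balances both:
fV = (1/ρ)|∂P/∂n| + V²/R  →  V² − fR·V + fR·V_g = 0
With fR = 9.94×10⁻⁵ × 1443×10³ m = 143 m/s:
V = [fR − √((fR)² − 4 fR V_g)]/2 = [143 − √(143² − 4×143×30)]/2 = 42.7 m/s
Supergeostrophic (V > V_g = 30 m/s), as expected around a high.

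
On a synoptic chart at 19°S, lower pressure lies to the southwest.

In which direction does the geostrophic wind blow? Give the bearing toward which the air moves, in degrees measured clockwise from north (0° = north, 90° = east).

135°

The pressure-gradient force points toward the southwest (bearing 225°).
Geostrophic balance: in the Southern Hemisphere the Coriolis force deflects motion to the left, so the geostrophic wind blows 90° to the left of the pressure-gradient force (low pressure on the right).
Rotating 225° by 90° counterclockwise gives 135° — the wind blows toward the southeast.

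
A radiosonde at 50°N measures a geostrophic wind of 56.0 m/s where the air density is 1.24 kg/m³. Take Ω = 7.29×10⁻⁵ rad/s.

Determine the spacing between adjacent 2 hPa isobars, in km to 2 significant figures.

26 km

Coriolis parameter at 50°N:
f = 2Ω sin φ = 2 × 7.29×10⁻⁵ × sin 50° = 1.12×10⁻⁴ s⁻¹
Geostrophic balance rearranged: |∂P/∂n| = f ρ V_g
|∂P/∂n| = 1.12×10⁻⁴ × 1.24 × 56.0 = 7.76×10⁻³ Pa/m
Isobar spacing: Δn = ΔP/|∂P/∂n| = 200 Pa / 7.76×10⁻³ Pa/m = 25787 m ≈ 26 km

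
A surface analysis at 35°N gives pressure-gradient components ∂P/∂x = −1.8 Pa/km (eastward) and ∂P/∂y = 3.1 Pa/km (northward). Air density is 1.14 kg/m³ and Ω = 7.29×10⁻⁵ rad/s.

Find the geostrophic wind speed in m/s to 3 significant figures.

Coriolis parameter at 35°N:
f = 2Ω sin φ = 2 × 7.29×10⁻⁵ × sin 35° = 8.36×10⁻⁵ s⁻¹
Component geostrophic relations (x east, y north):
u_g = −(1/(fρ)) ∂P/∂y,  v_g = (1/(fρ)) ∂P/∂x
u_g = −(3.1×10⁻³)/(8.36×10⁻⁵ × 1.14) = −32.5 m/s;  v_g = (−1.8×10⁻³)/(8.36×10⁻⁵ × 1.14) = −18.9 m/s
|V_g| = √(u_g² + v_g²) = 37.6 m/s

37.6 m/s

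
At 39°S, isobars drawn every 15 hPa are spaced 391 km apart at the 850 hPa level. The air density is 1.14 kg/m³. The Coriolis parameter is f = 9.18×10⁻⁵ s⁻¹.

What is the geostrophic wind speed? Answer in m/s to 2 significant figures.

Pressure gradient: |∂P/∂n| = 1500 Pa / 391000 m = 3.84×10⁻³ Pa/m
Geostrophic balance (pressure-gradient force = Coriolis force):
V_g = (1/(fρ)) |∂P/∂n| = 3.84×10⁻³ / (9.18×10⁻⁵ × 1.14) = 36.7 m/s

37 m/s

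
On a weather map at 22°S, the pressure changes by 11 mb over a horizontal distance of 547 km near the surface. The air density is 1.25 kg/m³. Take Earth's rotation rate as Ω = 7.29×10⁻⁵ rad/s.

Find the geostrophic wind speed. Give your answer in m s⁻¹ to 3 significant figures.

29.5 m s⁻¹

Coriolis parameter at 22°S:
f = 2Ω sin φ = 2 × 7.29×10⁻⁵ × sin 22° = 5.46×10⁻⁵ s⁻¹
Pressure gradient: |∂P/∂n| = 1100 Pa / 547000 m = 2.01×10⁻³ Pa/m
Geostrophic balance (pressure-gradient force = Coriolis force):
V_g = (1/(fρ)) |∂P/∂n| = 2.01×10⁻³ / (5.46×10⁻⁵ × 1.25) = 29.5 m/s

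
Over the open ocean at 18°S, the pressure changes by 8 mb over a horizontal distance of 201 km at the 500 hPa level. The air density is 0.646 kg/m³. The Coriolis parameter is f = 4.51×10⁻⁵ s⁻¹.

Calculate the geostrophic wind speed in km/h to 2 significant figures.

Pressure gradient: |∂P/∂n| = 800 Pa / 201000 m = 3.98×10⁻³ Pa/m
Geostrophic balance (pressure-gradient force = Coriolis force):
V_g = (1/(fρ)) |∂P/∂n| = 3.98×10⁻³ / (4.51×10⁻⁵ × 0.646) = 137 m/s
Converting: 137 m/s × 3.6 = 490 km/h

490 km/h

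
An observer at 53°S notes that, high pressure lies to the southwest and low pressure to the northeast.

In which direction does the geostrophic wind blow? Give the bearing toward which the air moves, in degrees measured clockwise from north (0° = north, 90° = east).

315°

The pressure-gradient force points toward the northeast (bearing 045°).
Geostrophic balance: in the Southern Hemisphere the Coriolis force deflects motion to the left, so the geostrophic wind blows 90° to the left of the pressure-gradient force (low pressure on the right).
Rotating 045° by 90° counterclockwise gives 315° — the wind blows toward the northwest.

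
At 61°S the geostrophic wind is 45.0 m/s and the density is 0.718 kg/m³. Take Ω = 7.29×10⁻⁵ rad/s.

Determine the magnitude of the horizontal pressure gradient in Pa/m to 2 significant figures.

4.1×10⁻³ Pa/m

Coriolis parameter at 61°S:
f = 2Ω sin φ = 2 × 7.29×10⁻⁵ × sin 61° = 1.28×10⁻⁴ s⁻¹
Geostrophic balance rearranged: |∂P/∂n| = f ρ V_g
|∂P/∂n| = 1.28×10⁻⁴ × 0.718 × 45.0 = 4.12×10⁻³ Pa/m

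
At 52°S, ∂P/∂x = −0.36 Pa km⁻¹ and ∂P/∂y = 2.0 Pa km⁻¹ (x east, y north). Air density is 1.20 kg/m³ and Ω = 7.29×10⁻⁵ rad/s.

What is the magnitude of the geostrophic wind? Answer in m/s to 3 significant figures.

14.7 m/s

Coriolis parameter at 52°S:
f = 2Ω sin φ = 2 × 7.29×10⁻⁵ × sin 52° = 1.15×10⁻⁴ s⁻¹
In the Southern Hemisphere f is negative: f = −1.15×10⁻⁴ s⁻¹.
Component geostrophic relations (x east, y north):
u_g = −(1/(fρ)) ∂P/∂y,  v_g = (1/(fρ)) ∂P/∂x
u_g = −(2.0×10⁻³)/(−1.15×10⁻⁴ × 1.20) = 14.5 m/s;  v_g = (−0.36×10⁻³)/(−1.15×10⁻⁴ × 1.20) = 2.61 m/s
|V_g| = √(u_g² + v_g²) = 14.7 m/s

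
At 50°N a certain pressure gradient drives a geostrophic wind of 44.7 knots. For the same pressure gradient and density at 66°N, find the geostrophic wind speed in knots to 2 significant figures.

37 knots

With the same pressure gradient and density, V_g ∝ 1/f ∝ 1/sin φ.
V₂ = V₁ · sin φ₁ / sin φ₂ = 44.7 × sin 50° / sin 66°
V₂ = 44.7 × 0.7660/0.9135 = 37 knots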